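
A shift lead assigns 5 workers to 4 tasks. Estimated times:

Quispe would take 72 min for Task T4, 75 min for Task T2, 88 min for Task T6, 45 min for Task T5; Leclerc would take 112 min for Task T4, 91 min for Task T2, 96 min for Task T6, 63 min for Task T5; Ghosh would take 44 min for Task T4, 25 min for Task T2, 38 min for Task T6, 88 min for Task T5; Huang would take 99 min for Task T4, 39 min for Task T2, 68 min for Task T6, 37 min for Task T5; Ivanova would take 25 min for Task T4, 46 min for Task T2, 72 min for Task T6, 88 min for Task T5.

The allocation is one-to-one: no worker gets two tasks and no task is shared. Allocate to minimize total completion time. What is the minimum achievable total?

Min total: 147 min

Optimal: Ivanova→Task T4 (25 min), Huang→Task T2 (39 min), Ghosh→Task T6 (38 min), Quispe→Task T5 (45 min) — total 25+39+38+45 = 147 min.
Column-greedy (each task in turn goes to its cheapest remaining worker) gives 163 min, worse by 16.
Next-best assignment: Ivanova→Task T4, Ghosh→Task T2, Huang→Task T6, Quispe→Task T5 = 163 min.
Swapping Ivanova↔Quispe (Ivanova→Task T5 88 min, Quispe→Task T4 72 min) adds 90.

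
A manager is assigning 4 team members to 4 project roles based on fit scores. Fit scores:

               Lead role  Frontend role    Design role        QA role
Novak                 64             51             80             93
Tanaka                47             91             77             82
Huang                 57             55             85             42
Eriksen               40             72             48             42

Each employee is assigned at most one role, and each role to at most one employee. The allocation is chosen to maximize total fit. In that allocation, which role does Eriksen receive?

Optimal: Novak→QA role (93 pts), Tanaka→Frontend role (91 pts), Huang→Design role (85 pts), Eriksen→Lead role (40 pts) — total 93+91+85+40 = 309 pts.
Column-greedy (each role in turn goes to its best remaining employee) gives 282 pts, worse by 27.
Eriksen's own top role is Frontend role (72 pts), but forcing Eriksen→Frontend role and reassigning the rest optimally gives only 303 pts — worse by 6.

Eriksen receives Lead role.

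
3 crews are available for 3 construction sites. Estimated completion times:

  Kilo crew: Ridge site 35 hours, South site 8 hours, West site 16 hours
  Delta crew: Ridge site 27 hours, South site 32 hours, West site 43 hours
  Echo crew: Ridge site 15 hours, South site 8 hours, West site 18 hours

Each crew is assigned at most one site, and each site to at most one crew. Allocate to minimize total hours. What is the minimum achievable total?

Min total: 51 hours

Optimal: Kilo crew→West site (16 hours), Delta crew→Ridge site (27 hours), Echo crew→South site (8 hours) — total 16+27+8 = 51 hours.
Row-greedy (each crew in turn takes its cheapest remaining site) gives 53 hours, worse by 2.
Next-best assignment: Kilo crew→South site, Delta crew→Ridge site, Echo crew→West site = 53 hours.
Swapping Kilo crew↔Echo crew (Kilo crew→South site 8 hours, Echo crew→West site 18 hours) adds 2.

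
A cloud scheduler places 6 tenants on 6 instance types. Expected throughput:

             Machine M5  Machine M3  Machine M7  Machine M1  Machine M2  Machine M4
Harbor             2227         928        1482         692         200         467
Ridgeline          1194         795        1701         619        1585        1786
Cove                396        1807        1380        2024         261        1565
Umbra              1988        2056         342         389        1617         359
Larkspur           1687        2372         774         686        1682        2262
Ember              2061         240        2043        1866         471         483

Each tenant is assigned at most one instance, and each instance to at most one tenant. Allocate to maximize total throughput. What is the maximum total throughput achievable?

This is the linear assignment problem.
Optimal: Harbor→Machine M5 (2227 ops/s), Ridgeline→Machine M2 (1585 ops/s), Cove→Machine M1 (2024 ops/s), Umbra→Machine M3 (2056 ops/s), Larkspur→Machine M4 (2262 ops/s), Ember→Machine M7 (2043 ops/s) — total 2227+1585+2024+2056+2262+2043 = 12197 ops/s.
Column-greedy (each instance in turn goes to its best remaining tenant) gives 12069 ops/s, worse by 128.
Next-best assignment: Harbor→Machine M5, Ridgeline→Machine M4, Cove→Machine M1, Umbra→Machine M2, Larkspur→Machine M3, Ember→Machine M7 = 12069 ops/s.
No other one-to-one assignment exceeds 12197 ops/s.

Maximum total: 12197 ops/s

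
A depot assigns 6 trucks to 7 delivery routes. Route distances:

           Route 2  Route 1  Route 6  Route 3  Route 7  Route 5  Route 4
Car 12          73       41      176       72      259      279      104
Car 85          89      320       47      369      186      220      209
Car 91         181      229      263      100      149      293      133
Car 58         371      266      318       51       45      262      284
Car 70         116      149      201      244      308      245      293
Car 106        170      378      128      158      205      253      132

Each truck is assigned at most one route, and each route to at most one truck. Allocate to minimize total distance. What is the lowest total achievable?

Min total: 481 km

Optimal: Car 12→Route 1 (41 km), Car 85→Route 6 (47 km), Car 91→Route 3 (100 km), Car 58→Route 7 (45 km), Car 70→Route 2 (116 km), Car 106→Route 4 (132 km) — total 41+47+100+45+116+132 = 481 km.
Column-greedy (each route in turn goes to its cheapest remaining truck) gives 722 km, worse by 241.
Every other assignment is strictly worse.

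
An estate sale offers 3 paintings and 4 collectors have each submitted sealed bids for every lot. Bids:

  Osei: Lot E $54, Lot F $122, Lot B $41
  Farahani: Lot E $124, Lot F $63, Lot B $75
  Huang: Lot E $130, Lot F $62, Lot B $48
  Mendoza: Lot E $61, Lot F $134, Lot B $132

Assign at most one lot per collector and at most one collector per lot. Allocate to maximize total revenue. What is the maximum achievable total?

Maximum total: $384

Optimal: Huang→Lot E ($130), Osei→Lot F ($122), Mendoza→Lot B ($132) — total 130+122+132 = $384.
Max-entry greedy (repeatedly take the single best remaining cell) gives $339, worse by 45.
Next-best assignment: Farahani→Lot E, Osei→Lot F, Mendoza→Lot B = $378.
Swapping Mendoza↔Huang (Mendoza→Lot E $61, Huang→Lot B $48) loses 153.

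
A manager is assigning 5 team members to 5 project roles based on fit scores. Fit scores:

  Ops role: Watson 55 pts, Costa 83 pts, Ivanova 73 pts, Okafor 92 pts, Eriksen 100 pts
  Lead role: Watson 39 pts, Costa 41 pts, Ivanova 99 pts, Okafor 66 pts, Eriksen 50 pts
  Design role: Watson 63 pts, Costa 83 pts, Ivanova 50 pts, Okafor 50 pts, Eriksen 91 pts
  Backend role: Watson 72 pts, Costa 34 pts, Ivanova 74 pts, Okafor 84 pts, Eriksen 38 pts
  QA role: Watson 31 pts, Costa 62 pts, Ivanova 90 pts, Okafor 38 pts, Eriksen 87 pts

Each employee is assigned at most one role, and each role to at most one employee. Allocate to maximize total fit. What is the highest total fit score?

Maximum total: 433 pts

Optimal: Watson→Backend role (72 pts), Costa→Design role (83 pts), Ivanova→Lead role (99 pts), Okafor→Ops role (92 pts), Eriksen→QA role (87 pts) — total 72+83+99+92+87 = 433 pts.
Max-entry greedy (repeatedly take the single best remaining cell) gives 397 pts, worse by 36.
Every other assignment is strictly worse.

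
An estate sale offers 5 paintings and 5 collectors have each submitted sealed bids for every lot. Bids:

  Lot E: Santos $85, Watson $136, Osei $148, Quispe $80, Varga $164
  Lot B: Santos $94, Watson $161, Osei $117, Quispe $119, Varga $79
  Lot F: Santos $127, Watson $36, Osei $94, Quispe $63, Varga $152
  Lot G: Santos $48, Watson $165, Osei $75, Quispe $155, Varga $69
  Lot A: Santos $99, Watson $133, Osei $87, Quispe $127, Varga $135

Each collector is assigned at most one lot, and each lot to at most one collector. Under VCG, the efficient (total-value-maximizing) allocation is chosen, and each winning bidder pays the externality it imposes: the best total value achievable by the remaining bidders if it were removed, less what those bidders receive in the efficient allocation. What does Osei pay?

Osei pays $29.

Efficient allocation: Santos→Lot F ($127), Watson→Lot B ($161), Osei→Lot E ($148), Quispe→Lot G ($155), Varga→Lot A ($135); total welfare W = $726.
Osei receives Lot E at value $148, so the others get W − 148 = $578.
Without Osei: best allocation of the remaining 4 bidders over all 5 lots is Santos→Lot F ($127), Watson→Lot B ($161), Quispe→Lot G ($155), Varga→Lot E ($164), total $607.
VCG payment = (others' best without Osei) − (others' welfare with Osei) = 607 − 578 = $29.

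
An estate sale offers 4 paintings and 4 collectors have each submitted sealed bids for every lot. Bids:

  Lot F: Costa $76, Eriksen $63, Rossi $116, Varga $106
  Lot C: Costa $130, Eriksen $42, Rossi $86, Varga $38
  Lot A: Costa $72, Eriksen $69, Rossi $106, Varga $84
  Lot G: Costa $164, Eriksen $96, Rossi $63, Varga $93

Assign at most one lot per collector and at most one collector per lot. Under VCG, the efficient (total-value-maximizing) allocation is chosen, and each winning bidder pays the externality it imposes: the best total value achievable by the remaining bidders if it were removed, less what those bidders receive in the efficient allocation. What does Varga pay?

Varga pays $17.

Efficient allocation: Costa→Lot C ($130), Eriksen→Lot G ($96), Rossi→Lot A ($106), Varga→Lot F ($106); total welfare W = $438.
Varga receives Lot F at value $106, so the others get W − 106 = $332.
Without Varga: best allocation of the remaining 3 bidders over all 4 lots is Costa→Lot G ($164), Eriksen→Lot A ($69), Rossi→Lot F ($116), total $349.
VCG payment = (others' best without Varga) − (others' welfare with Varga) = 349 − 332 = $17.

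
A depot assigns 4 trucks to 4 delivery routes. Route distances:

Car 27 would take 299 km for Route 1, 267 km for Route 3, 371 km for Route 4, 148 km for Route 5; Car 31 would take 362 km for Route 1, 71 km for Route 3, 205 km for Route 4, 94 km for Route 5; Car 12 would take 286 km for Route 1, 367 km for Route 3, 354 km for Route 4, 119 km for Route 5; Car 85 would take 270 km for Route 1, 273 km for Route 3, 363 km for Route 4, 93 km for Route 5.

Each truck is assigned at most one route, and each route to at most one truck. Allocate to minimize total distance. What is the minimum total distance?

Optimal: Car 27→Route 1 (299 km), Car 31→Route 3 (71 km), Car 12→Route 4 (354 km), Car 85→Route 5 (93 km) — total 299+71+354+93 = 817 km.
Row-greedy (each truck in turn takes its cheapest remaining route) gives 868 km, worse by 51.

Min total: 817 km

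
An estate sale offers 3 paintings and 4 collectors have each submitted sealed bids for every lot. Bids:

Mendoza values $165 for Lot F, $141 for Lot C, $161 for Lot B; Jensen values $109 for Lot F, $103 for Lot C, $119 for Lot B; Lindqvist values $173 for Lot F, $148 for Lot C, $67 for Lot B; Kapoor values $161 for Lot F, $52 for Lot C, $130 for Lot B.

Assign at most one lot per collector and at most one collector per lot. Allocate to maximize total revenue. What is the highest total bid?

Maximum total: $470

Treat this as an assignment problem: match each collector to one lot.
Optimal: Kapoor→Lot F ($161), Lindqvist→Lot C ($148), Mendoza→Lot B ($161) — total 161+148+161 = $470.
Row-greedy (each collector in turn takes its best remaining lot) gives $432, worse by 38.
Next-best assignment: Lindqvist→Lot F, Mendoza→Lot C, Kapoor→Lot B = $444.
Swapping Lindqvist↔Mendoza (Lindqvist→Lot B $67, Mendoza→Lot C $141) loses 101.
Every other assignment is strictly worse.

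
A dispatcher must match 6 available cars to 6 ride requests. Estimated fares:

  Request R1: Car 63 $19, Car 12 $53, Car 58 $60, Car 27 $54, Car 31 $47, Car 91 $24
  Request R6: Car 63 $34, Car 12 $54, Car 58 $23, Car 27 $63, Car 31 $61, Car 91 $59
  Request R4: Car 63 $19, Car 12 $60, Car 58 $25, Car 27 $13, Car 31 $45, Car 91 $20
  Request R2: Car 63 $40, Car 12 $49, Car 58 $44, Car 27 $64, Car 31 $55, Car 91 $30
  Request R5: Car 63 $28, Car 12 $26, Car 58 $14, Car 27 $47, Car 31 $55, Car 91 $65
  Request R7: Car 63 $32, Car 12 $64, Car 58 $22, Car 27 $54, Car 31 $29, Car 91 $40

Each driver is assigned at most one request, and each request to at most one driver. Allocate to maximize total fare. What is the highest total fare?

Optimal: Car 63→Request R7 ($32), Car 12→Request R4 ($60), Car 58→Request R1 ($60), Car 27→Request R2 ($64), Car 31→Request R6 ($61), Car 91→Request R5 ($65) — total 32+60+60+64+61+65 = $342.
Row-greedy (each driver in turn takes its best remaining request) gives $302, worse by 40.
Next-best assignment: Car 63→Request R2, Car 12→Request R4, Car 58→Request R1, Car 27→Request R7, Car 31→Request R6, Car 91→Request R5 = $340.
Swapping Car 63↔Car 27 (Car 63→Request R2 $40, Car 27→Request R7 $54) loses 2.
No other one-to-one assignment exceeds $342.

Max total: $342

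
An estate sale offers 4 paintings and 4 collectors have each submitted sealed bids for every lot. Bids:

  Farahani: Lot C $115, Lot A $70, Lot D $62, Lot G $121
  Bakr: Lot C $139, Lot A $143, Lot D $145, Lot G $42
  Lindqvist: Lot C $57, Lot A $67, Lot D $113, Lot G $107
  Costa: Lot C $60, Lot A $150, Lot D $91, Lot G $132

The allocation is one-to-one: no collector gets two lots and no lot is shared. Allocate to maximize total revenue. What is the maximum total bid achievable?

Maximum total: $523

This is the linear assignment problem.
Optimal: Farahani→Lot G ($121), Bakr→Lot C ($139), Lindqvist→Lot D ($113), Costa→Lot A ($150) — total 121+139+113+150 = $523.
Row-greedy (each collector in turn takes its best remaining lot) gives $393, worse by 130.
Swapping Farahani↔Lindqvist (Farahani→Lot D $62, Lindqvist→Lot G $107) loses 65.
No other one-to-one assignment exceeds $523.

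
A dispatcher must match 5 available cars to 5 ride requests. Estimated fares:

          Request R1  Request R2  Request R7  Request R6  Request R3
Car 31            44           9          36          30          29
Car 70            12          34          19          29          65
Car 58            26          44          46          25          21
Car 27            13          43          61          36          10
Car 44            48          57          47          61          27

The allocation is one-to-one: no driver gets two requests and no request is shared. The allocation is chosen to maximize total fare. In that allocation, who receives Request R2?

Car 58 receives Request R2.

Optimal: Car 31→Request R1 ($44), Car 70→Request R3 ($65), Car 58→Request R2 ($44), Car 27→Request R7 ($61), Car 44→Request R6 ($61) — total 44+65+44+61+61 = $275.
Row-greedy (each driver in turn takes its best remaining request) gives $259, worse by 16.
Next-best assignment: Car 31→Request R1, Car 70→Request R3, Car 58→Request R7, Car 27→Request R2, Car 44→Request R6 = $259.
Car 58's own top request is Request R7 ($46), but forcing Car 58→Request R7 and reassigning the rest optimally gives only $259 — worse by 16.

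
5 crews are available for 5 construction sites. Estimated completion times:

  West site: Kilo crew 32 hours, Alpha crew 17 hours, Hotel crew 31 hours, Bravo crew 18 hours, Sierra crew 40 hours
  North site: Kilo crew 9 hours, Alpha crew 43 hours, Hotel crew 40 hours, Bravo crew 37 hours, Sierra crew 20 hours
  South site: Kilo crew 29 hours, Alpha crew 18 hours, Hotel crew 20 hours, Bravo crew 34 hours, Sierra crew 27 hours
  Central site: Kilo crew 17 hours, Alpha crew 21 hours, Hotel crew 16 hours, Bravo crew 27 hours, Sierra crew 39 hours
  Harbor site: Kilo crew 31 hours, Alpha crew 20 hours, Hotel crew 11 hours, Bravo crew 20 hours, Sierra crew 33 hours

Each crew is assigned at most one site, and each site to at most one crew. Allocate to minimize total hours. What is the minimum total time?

Optimal: Kilo crew→Central site (17 hours), Alpha crew→South site (18 hours), Hotel crew→Harbor site (11 hours), Bravo crew→West site (18 hours), Sierra crew→North site (20 hours) — total 17+18+11+18+20 = 84 hours.
Next-best assignment: Kilo crew→North site, Alpha crew→Central site, Hotel crew→Harbor site, Bravo crew→West site, Sierra crew→South site = 86 hours.

Minimum total: 84 hours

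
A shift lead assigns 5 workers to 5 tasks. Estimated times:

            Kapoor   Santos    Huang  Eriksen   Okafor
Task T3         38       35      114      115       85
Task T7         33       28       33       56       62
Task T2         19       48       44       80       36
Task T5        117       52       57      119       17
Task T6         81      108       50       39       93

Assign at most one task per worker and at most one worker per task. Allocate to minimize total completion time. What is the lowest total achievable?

Optimal: Kapoor→Task T2 (19 min), Santos→Task T3 (35 min), Huang→Task T7 (33 min), Eriksen→Task T6 (39 min), Okafor→Task T5 (17 min) — total 19+35+33+39+17 = 143 min.
Column-greedy (each task in turn goes to its cheapest remaining worker) gives 200 min, worse by 57.
Swapping Okafor↔Huang (Okafor→Task T7 62 min, Huang→Task T5 57 min) adds 69.

Minimum total: 143 min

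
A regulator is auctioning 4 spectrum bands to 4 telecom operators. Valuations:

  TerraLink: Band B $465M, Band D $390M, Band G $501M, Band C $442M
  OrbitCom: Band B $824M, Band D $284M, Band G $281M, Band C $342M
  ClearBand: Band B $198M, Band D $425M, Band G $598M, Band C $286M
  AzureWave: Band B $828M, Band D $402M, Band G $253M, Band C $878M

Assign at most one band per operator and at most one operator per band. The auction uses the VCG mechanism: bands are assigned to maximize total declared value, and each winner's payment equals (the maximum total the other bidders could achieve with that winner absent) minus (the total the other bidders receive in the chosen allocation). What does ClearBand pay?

ClearBand pays $111M.

Efficient allocation: TerraLink→Band D ($390M), OrbitCom→Band B ($824M), ClearBand→Band G ($598M), AzureWave→Band C ($878M); total welfare W = $2690M.
ClearBand receives Band G at value $598M, so the others get W − 598 = $2092M.
Without ClearBand: best allocation of the remaining 3 bidders over all 4 bands is TerraLink→Band G ($501M), OrbitCom→Band B ($824M), AzureWave→Band C ($878M), total $2203M.
VCG payment = (others' best without ClearBand) − (others' welfare with ClearBand) = 2203 − 2092 = $111M.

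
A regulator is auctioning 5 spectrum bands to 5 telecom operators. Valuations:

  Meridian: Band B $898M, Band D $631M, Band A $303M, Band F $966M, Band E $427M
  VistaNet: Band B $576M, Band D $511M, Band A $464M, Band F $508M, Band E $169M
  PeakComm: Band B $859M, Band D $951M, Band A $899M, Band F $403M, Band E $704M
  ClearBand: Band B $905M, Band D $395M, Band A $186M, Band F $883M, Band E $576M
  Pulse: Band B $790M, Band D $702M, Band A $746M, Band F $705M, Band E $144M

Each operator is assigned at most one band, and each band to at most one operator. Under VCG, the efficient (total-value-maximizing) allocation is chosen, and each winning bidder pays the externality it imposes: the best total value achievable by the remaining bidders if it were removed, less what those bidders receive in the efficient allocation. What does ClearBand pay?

ClearBand pays $312M.

Efficient allocation: Meridian→Band F ($966M), VistaNet→Band D ($511M), PeakComm→Band E ($704M), ClearBand→Band B ($905M), Pulse→Band A ($746M); total welfare W = $3832M.
ClearBand receives Band B at value $905M, so the others get W − 905 = $2927M.
Without ClearBand: best allocation of the remaining 4 bidders over all 5 bands is Meridian→Band F ($966M), VistaNet→Band B ($576M), PeakComm→Band D ($951M), Pulse→Band A ($746M), total $3239M.
VCG payment = (others' best without ClearBand) − (others' welfare with ClearBand) = 3239 − 2927 = $312M.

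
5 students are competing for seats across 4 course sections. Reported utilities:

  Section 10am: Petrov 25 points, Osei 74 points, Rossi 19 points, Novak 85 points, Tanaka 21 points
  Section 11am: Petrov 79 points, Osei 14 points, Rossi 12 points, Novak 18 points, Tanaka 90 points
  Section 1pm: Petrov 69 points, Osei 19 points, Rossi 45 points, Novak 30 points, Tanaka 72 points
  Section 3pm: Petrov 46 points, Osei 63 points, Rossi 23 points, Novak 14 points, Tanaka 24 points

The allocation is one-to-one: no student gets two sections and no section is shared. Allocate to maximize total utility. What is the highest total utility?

Optimal: Novak→Section 10am (85 points), Tanaka→Section 11am (90 points), Petrov→Section 1pm (69 points), Osei→Section 3pm (63 points) — total 85+90+69+63 = 307 points.
Row-greedy (each student in turn takes its best remaining section) gives 212 points, worse by 95.
Next-best assignment: Novak→Section 10am, Petrov→Section 11am, Tanaka→Section 1pm, Osei→Section 3pm = 299 points.
Every other assignment is strictly worse.

Max total: 307 points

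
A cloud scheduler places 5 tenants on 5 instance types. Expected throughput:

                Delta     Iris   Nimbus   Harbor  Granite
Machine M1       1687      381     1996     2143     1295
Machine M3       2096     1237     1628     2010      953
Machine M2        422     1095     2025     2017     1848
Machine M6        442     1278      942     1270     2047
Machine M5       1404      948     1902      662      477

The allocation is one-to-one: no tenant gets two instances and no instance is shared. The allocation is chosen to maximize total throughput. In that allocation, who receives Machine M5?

Optimal: Delta→Machine M3 (2096 ops/s), Iris→Machine M2 (1095 ops/s), Nimbus→Machine M5 (1902 ops/s), Harbor→Machine M1 (2143 ops/s), Granite→Machine M6 (2047 ops/s) — total 2096+1095+1902+2143+2047 = 9283 ops/s.
Column-greedy (each instance in turn goes to its best remaining tenant) gives 9259 ops/s, worse by 24.
Next-best assignment: Delta→Machine M3, Iris→Machine M6, Nimbus→Machine M5, Harbor→Machine M1, Granite→Machine M2 = 9267 ops/s.
Every other assignment is strictly worse.
Nimbus's own top instance is Machine M2 (2025 ops/s), but forcing Nimbus→Machine M2 and reassigning the rest optimally gives only 9259 ops/s — worse by 24.

Nimbus receives Machine M5.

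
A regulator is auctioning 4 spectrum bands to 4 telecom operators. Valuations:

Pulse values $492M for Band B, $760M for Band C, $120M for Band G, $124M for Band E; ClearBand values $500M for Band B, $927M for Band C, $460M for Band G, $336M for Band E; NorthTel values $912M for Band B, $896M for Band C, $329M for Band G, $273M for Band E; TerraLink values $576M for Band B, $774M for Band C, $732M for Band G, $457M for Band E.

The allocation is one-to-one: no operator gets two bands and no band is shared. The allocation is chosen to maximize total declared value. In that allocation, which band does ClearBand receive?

ClearBand receives Band E.

Optimal: Pulse→Band C ($760M), ClearBand→Band E ($336M), NorthTel→Band B ($912M), TerraLink→Band G ($732M) — total 760+336+912+732 = $2740M.
Row-greedy (each operator in turn takes its best remaining band) gives $2046M, worse by 694.
Checked against all permutations: $2740M is optimal.
ClearBand's own top band is Band C ($927M), but forcing ClearBand→Band C and reassigning the rest optimally gives only $2695M — worse by 45.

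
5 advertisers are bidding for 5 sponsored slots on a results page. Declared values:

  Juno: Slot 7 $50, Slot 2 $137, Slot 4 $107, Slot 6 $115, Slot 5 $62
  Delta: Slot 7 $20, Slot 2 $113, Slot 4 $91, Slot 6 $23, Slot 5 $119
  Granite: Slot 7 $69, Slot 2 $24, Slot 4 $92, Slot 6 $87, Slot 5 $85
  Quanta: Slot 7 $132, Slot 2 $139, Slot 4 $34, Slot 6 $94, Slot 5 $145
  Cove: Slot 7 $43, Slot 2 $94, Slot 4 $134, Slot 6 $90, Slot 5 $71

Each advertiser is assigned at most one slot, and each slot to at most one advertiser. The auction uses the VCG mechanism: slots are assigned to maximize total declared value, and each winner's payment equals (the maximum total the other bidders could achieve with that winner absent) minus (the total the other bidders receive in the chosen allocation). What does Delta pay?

Delta pays $13.

Efficient allocation: Juno→Slot 2 ($137), Delta→Slot 5 ($119), Granite→Slot 6 ($87), Quanta→Slot 7 ($132), Cove→Slot 4 ($134); total welfare W = $609.
Delta receives Slot 5 at value $119, so the others get W − 119 = $490.
Without Delta: best allocation of the remaining 4 bidders over all 5 slots is Juno→Slot 2 ($137), Granite→Slot 6 ($87), Quanta→Slot 5 ($145), Cove→Slot 4 ($134), total $503.
VCG payment = (others' best without Delta) − (others' welfare with Delta) = 503 − 490 = $13.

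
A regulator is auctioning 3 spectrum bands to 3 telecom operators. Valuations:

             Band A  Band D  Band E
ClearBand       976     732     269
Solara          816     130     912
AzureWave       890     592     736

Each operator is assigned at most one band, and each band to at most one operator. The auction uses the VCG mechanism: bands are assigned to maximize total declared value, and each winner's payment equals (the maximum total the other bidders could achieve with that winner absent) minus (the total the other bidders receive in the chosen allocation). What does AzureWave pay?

Efficient allocation: ClearBand→Band D ($732M), Solara→Band E ($912M), AzureWave→Band A ($890M); total welfare W = $2534M.
AzureWave receives Band A at value $890M, so the others get W − 890 = $1644M.
Without AzureWave: best allocation of the remaining 2 bidders over all 3 bands is ClearBand→Band A ($976M), Solara→Band E ($912M), total $1888M.
VCG payment = (others' best without AzureWave) − (others' welfare with AzureWave) = 1888 − 1644 = $244M.

AzureWave pays $244M.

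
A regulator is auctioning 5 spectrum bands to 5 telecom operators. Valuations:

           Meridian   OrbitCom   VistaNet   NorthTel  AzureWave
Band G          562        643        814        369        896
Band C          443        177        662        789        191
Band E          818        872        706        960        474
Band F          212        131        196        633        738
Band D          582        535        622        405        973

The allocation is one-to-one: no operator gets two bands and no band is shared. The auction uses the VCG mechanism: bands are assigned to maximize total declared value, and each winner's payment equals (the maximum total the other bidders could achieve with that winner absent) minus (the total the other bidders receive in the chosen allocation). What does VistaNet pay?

Efficient allocation: Meridian→Band D ($582M), OrbitCom→Band E ($872M), VistaNet→Band G ($814M), NorthTel→Band C ($789M), AzureWave→Band F ($738M); total welfare W = $3795M.
VistaNet receives Band G at value $814M, so the others get W − 814 = $2981M.
Without VistaNet: best allocation of the remaining 4 bidders over all 5 bands is Meridian→Band E ($818M), OrbitCom→Band G ($643M), NorthTel→Band C ($789M), AzureWave→Band D ($973M), total $3223M.
VCG payment = (others' best without VistaNet) − (others' welfare with VistaNet) = 3223 − 2981 = $242M.

VistaNet pays $242M.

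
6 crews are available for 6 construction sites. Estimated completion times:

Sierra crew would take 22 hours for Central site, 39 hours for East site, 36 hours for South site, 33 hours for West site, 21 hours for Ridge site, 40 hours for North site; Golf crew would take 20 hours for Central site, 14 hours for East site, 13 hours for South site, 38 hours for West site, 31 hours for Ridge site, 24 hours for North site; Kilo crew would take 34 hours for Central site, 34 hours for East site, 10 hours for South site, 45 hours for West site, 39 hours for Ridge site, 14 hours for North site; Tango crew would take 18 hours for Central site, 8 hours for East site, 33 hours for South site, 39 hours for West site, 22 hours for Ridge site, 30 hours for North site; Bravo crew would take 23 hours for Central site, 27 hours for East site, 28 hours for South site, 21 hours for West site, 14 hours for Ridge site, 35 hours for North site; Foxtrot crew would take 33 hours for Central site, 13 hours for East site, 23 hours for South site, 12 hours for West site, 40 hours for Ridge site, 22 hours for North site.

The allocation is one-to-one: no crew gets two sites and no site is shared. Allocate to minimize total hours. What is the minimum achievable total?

Min total: 83 hours

Optimal: Sierra crew→Central site (22 hours), Golf crew→South site (13 hours), Kilo crew→North site (14 hours), Tango crew→East site (8 hours), Bravo crew→Ridge site (14 hours), Foxtrot crew→West site (12 hours) — total 22+13+14+8+14+12 = 83 hours.
Swapping Bravo crew↔Foxtrot crew (Bravo crew→West site 21 hours, Foxtrot crew→Ridge site 40 hours) adds 35.
No other one-to-one assignment undercuts 83 hours.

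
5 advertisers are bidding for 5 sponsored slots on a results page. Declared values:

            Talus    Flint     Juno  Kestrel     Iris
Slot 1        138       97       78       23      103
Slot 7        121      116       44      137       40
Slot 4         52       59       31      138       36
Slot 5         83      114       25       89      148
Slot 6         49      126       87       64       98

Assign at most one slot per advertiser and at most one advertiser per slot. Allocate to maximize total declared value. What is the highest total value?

This is the linear assignment problem.
Optimal: Talus→Slot 1 ($138), Flint→Slot 7 ($116), Juno→Slot 6 ($87), Kestrel→Slot 4 ($138), Iris→Slot 5 ($148) — total 138+116+87+138+148 = $627.
Column-greedy (each slot in turn goes to its best remaining advertiser) gives $569, worse by 58.
Next-best assignment: Talus→Slot 7, Flint→Slot 6, Juno→Slot 1, Kestrel→Slot 4, Iris→Slot 5 = $611.
Every other assignment is strictly worse.

Maximum total: $627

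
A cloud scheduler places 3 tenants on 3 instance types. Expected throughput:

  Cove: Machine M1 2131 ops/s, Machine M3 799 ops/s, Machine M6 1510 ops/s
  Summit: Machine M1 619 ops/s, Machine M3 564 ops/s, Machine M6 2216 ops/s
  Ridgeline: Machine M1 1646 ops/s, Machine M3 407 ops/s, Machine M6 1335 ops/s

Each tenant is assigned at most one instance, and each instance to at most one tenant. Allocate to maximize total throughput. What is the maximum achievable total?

Optimal: Cove→Machine M1 (2131 ops/s), Summit→Machine M6 (2216 ops/s), Ridgeline→Machine M3 (407 ops/s) — total 2131+2216+407 = 4754 ops/s.
Column-greedy (each instance in turn goes to its best remaining tenant) gives 4030 ops/s, worse by 724.

Maximum total: 4754 ops/s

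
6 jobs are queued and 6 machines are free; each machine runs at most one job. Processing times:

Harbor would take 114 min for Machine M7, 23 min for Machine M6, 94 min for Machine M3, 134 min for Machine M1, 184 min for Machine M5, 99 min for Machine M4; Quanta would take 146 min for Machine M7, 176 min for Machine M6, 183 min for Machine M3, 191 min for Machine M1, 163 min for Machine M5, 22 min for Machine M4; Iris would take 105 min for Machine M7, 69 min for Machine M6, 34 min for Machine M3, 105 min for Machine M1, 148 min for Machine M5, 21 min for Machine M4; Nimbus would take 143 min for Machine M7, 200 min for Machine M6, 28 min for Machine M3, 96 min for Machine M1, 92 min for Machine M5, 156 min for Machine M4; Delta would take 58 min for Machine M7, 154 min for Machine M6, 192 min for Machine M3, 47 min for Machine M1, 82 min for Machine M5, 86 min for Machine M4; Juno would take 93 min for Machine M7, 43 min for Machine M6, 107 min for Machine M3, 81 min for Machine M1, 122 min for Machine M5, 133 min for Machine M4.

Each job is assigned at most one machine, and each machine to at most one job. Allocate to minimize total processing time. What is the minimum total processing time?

Min total: 310 min

Optimal: Harbor→Machine M6 (23 min), Quanta→Machine M4 (22 min), Iris→Machine M3 (34 min), Nimbus→Machine M5 (92 min), Delta→Machine M7 (58 min), Juno→Machine M1 (81 min) — total 23+22+34+92+58+81 = 310 min.
Checked against all permutations: 310 min is optimal.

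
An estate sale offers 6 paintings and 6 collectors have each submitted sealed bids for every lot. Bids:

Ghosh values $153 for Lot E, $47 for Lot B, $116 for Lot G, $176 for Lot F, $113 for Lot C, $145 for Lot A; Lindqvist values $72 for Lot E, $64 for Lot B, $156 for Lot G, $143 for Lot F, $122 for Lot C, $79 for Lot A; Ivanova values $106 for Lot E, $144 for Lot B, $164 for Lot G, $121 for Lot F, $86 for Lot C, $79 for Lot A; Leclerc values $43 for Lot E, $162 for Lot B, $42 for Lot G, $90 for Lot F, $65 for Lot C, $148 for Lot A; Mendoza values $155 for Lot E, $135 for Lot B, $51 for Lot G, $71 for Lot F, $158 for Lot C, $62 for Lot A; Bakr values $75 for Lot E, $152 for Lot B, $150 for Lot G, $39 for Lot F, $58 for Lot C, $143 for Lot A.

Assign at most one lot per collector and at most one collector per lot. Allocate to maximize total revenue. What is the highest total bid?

Max total: $923

Treat this as an assignment problem: match each collector to one lot.
Optimal: Ghosh→Lot E ($153), Lindqvist→Lot F ($143), Ivanova→Lot G ($164), Leclerc→Lot B ($162), Mendoza→Lot C ($158), Bakr→Lot A ($143) — total 153+143+164+162+158+143 = $923.
Max-entry greedy (repeatedly take the single best remaining cell) gives $875, worse by 48.
Next-best assignment: Ghosh→Lot F, Lindqvist→Lot C, Ivanova→Lot G, Leclerc→Lot B, Mendoza→Lot E, Bakr→Lot A = $922.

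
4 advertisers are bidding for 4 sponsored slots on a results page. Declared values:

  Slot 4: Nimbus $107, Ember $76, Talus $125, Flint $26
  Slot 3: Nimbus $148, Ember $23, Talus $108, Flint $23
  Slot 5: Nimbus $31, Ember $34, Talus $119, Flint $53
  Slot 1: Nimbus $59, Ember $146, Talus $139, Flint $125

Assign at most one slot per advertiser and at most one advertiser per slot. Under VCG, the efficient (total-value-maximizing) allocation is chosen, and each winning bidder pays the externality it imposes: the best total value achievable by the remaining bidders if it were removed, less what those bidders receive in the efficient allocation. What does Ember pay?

Ember pays $72.

Efficient allocation: Nimbus→Slot 3 ($148), Ember→Slot 1 ($146), Talus→Slot 4 ($125), Flint→Slot 5 ($53); total welfare W = $472.
Ember receives Slot 1 at value $146, so the others get W − 146 = $326.
Without Ember: best allocation of the remaining 3 bidders over all 4 slots is Nimbus→Slot 3 ($148), Talus→Slot 4 ($125), Flint→Slot 1 ($125), total $398.
VCG payment = (others' best without Ember) − (others' welfare with Ember) = 398 − 326 = $72.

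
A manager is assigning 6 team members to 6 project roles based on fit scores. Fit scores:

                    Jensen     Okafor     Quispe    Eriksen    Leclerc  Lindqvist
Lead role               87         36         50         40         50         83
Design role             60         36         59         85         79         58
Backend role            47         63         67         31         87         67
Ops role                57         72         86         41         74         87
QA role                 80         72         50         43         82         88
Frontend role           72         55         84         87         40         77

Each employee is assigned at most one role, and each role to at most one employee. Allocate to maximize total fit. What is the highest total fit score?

Maximum total: 503 pts

Optimal: Jensen→Lead role (87 pts), Okafor→Ops role (72 pts), Quispe→Frontend role (84 pts), Eriksen→Design role (85 pts), Leclerc→Backend role (87 pts), Lindqvist→QA role (88 pts) — total 87+72+84+85+87+88 = 503 pts.
Column-greedy (each role in turn goes to its best remaining employee) gives 502 pts, worse by 1.
Swapping Okafor↔Quispe (Okafor→Frontend role 55 pts, Quispe→Ops role 86 pts) loses 15.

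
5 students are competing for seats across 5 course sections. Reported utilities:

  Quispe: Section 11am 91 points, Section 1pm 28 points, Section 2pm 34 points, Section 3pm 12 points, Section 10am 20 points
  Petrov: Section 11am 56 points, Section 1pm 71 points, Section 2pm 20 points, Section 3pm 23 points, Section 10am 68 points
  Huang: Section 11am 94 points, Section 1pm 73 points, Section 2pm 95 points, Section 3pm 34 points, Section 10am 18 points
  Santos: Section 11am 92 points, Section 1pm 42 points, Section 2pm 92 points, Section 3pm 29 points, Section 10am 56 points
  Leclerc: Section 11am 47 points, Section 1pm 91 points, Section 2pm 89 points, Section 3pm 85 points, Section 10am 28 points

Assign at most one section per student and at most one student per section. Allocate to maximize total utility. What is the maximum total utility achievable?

Maximum total: 409 points

This is a one-to-one assignment (maximum-weight bipartite matching).
Optimal: Quispe→Section 11am (91 points), Petrov→Section 10am (68 points), Huang→Section 1pm (73 points), Santos→Section 2pm (92 points), Leclerc→Section 3pm (85 points) — total 91+68+73+92+85 = 409 points.
Column-greedy (each section in turn goes to its best remaining student) gives 320 points, worse by 89.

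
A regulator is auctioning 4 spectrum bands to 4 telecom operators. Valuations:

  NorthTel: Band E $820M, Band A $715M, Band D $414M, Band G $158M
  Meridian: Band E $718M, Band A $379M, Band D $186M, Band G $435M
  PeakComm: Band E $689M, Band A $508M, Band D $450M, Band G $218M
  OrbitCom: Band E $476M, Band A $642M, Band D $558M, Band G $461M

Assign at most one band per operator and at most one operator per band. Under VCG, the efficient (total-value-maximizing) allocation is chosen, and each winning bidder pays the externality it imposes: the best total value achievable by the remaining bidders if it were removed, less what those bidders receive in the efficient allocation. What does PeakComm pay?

PeakComm pays $283M.

Efficient allocation: NorthTel→Band A ($715M), Meridian→Band G ($435M), PeakComm→Band E ($689M), OrbitCom→Band D ($558M); total welfare W = $2397M.
PeakComm receives Band E at value $689M, so the others get W − 689 = $1708M.
Without PeakComm: best allocation of the remaining 3 bidders over all 4 bands is NorthTel→Band A ($715M), Meridian→Band E ($718M), OrbitCom→Band D ($558M), total $1991M.
VCG payment = (others' best without PeakComm) − (others' welfare with PeakComm) = 1991 − 1708 = $283M.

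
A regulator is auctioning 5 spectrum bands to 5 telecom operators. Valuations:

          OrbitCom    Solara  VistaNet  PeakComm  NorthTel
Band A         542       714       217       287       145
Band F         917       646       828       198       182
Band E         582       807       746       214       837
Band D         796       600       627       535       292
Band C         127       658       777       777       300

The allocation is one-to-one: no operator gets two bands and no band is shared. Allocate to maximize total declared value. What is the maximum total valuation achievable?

Max total: $3952M

This is the linear assignment problem.
Optimal: OrbitCom→Band D ($796M), Solara→Band A ($714M), VistaNet→Band F ($828M), PeakComm→Band C ($777M), NorthTel→Band E ($837M) — total 796+714+828+777+837 = $3952M.
Max-entry greedy (repeatedly take the single best remaining cell) gives $3780M, worse by 172.
Checked against all permutations: $3952M is optimal.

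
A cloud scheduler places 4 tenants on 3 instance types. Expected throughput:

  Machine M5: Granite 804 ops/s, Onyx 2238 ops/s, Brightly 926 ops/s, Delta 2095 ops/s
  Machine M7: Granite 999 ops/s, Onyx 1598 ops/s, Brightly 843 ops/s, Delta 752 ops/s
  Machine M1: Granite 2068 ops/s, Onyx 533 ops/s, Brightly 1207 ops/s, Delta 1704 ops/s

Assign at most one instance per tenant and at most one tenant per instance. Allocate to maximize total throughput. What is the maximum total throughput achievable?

Optimal: Delta→Machine M5 (2095 ops/s), Onyx→Machine M7 (1598 ops/s), Granite→Machine M1 (2068 ops/s) — total 2095+1598+2068 = 5761 ops/s.
Max-entry greedy (repeatedly take the single best remaining cell) gives 5149 ops/s, worse by 612.
No other one-to-one assignment exceeds 5761 ops/s.

Max total: 5761 ops/s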